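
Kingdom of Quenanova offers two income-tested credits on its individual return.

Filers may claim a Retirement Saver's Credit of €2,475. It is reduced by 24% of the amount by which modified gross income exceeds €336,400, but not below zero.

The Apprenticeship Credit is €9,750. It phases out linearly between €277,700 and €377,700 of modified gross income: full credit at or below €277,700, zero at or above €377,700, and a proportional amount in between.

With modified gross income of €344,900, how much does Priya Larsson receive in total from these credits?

Retirement Saver's Credit: 24% of the €8,500 excess over €336,400 is €2,040; credit = €2,475 − €2,040 = €435.
Apprenticeship Credit: €344,900 is €67,200 into a €100,000 phase-out range, leaving 32,800/100,000 of the credit: €9,750 × 32,800/100,000 = €3,198.
Total: €435 + €3,198 = €3,633.

€3,633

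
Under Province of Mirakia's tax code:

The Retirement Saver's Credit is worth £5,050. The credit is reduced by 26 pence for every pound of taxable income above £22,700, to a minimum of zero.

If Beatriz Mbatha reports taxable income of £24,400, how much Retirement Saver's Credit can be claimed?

£4,608

Retirement Saver's Credit: 26% of the £1,700 excess over £22,700 is £442; credit = £5,050 − £442 = £4,608.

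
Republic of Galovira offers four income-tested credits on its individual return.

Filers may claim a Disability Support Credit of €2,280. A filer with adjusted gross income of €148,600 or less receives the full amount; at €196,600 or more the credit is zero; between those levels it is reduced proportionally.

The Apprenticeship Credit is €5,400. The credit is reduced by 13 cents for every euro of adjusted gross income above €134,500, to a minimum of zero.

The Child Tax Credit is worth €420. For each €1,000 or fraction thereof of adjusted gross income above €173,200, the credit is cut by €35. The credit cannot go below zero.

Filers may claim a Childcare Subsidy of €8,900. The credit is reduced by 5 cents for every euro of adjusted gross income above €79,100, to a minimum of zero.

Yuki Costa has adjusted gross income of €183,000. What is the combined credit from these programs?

Disability Support Credit: €183,000 is €34,400 into a €48,000 phase-out range, leaving 13,600/48,000 of the credit: €2,280 × 13,600/48,000 = €646.
Apprenticeship Credit: 13% of the €48,500 excess over €134,500 is €6,305 ≥ base, so the credit is €0.
Child Tax Credit: income exceeds €173,200 by €9,800, which is 10 full-or-partial €1,000 increments; reduction = 10 × €35 = €350, leaving €70.
Childcare Subsidy: 5% of the €103,900 excess over €79,100 is €5,195; credit = €8,900 − €5,195 = €3,705.
Total: €646 + €0 + €70 + €3,705 = €4,421.

€4,421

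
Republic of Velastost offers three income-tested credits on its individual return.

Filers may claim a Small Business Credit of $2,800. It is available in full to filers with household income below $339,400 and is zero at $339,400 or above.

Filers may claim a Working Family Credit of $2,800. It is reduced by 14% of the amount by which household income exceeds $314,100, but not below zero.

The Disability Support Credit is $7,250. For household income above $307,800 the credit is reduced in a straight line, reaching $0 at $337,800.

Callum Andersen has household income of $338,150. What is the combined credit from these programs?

$2,800

Small Business Credit: $338,150 is below the $339,400 cutoff, so the full $2,800 applies.
Working Family Credit: 14% of the $24,050 excess over $314,100 is $3,367 ≥ base, so the credit is $0.
Disability Support Credit: $338,150 is at or above $337,800, so the credit is $0.
Total: $2,800 + $0 + $0 = $2,800.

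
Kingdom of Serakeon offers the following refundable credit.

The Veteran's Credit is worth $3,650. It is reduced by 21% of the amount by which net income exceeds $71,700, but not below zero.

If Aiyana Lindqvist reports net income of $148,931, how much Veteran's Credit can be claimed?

$0

Veteran's Credit: 21% of the $77,231 excess over $71,700 is $16,218.51 ≥ base, so the credit is $0.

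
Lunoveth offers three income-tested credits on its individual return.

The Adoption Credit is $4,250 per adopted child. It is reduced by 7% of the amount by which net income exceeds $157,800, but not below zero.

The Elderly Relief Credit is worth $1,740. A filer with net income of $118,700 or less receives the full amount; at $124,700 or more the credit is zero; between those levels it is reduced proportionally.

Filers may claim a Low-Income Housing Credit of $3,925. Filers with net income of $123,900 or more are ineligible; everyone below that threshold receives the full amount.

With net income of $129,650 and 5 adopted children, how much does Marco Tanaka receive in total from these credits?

$21,250

Adoption Credit: base = 5 × $4,250 = $21,250. $129,650 is at or below the $157,800 threshold, so the full $21,250 applies.
Elderly Relief Credit: $129,650 is at or above $124,700, so the credit is $0.
Low-Income Housing Credit: $129,650 meets or exceeds the $123,900 cutoff, so the credit is $0.
Total: $21,250 + $0 + $0 = $21,250.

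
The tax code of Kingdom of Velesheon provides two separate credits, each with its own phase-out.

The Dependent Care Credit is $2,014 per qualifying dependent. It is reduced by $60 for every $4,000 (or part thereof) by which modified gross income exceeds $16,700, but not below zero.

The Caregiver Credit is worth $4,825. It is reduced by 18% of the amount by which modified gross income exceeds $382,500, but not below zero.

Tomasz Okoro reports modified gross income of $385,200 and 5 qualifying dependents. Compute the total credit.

Dependent Care Credit: base = 5 × $2,014 = $10,070. income exceeds $16,700 by $368,500, which is 93 full-or-partial $4,000 increments; reduction = 93 × $60 = $5,580, leaving $4,490.
Caregiver Credit: 18% of the $2,700 excess over $382,500 is $486; credit = $4,825 − $486 = $4,339.
Total: $4,490 + $4,339 = $8,829.

$8,829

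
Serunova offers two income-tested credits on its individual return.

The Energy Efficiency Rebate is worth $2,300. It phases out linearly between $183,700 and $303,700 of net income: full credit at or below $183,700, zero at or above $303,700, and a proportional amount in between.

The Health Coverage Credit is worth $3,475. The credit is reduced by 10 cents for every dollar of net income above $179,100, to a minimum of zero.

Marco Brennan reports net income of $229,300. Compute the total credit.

Energy Efficiency Rebate: $229,300 is $45,600 into a $120,000 phase-out range, leaving 74,400/120,000 of the credit: $2,300 × 74,400/120,000 = $1,426.
Health Coverage Credit: 10% of the $50,200 excess over $179,100 is $5,020 ≥ base, so the credit is $0.
Total: $1,426 + $0 = $1,426.

$1,426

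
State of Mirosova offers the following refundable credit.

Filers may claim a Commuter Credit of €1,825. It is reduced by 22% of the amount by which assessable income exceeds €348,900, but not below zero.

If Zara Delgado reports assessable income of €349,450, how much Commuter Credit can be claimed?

Commuter Credit: 22% of the €550 excess over €348,900 is €121; credit = €1,825 − €121 = €1,704.

€1,704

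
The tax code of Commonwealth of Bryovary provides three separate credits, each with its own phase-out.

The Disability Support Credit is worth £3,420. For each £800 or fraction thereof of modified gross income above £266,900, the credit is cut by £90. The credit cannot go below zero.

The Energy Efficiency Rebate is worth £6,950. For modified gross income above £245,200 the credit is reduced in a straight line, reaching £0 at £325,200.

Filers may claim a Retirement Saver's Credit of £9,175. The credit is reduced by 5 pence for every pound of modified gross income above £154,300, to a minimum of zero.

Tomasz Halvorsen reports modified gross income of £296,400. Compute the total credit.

£4,662

Disability Support Credit: income exceeds £266,900 by £29,500, which is 37 full-or-partial £800 increments; reduction = 37 × £90 = £3,330, leaving £90.
Energy Efficiency Rebate: £296,400 is £51,200 into a £80,000 phase-out range, leaving 28,800/80,000 of the credit: £6,950 × 28,800/80,000 = £2,502.
Retirement Saver's Credit: 5% of the £142,100 excess over £154,300 is £7,105; credit = £9,175 − £7,105 = £2,070.
Total: £90 + £2,502 + £2,070 = £4,662.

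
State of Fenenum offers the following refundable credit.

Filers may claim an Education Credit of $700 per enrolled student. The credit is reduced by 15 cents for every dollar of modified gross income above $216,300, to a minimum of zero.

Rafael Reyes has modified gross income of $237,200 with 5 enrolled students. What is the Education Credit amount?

Education Credit: base = 5 × $700 = $3,500. 15% of the $20,900 excess over $216,300 is $3,135; credit = $3,500 − $3,135 = $365.

$365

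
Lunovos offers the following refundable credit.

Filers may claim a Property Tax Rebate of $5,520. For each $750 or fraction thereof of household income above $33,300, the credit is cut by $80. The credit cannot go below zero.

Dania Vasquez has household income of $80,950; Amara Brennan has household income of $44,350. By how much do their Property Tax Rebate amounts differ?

$3,920

Dania ($80,950): Property Tax Rebate: income exceeds $33,300 by $47,650, which is 64 full-or-partial $750 increments; reduction = 64 × $80 = $5,120, leaving $400.
Amara ($44,350): Property Tax Rebate: income exceeds $33,300 by $11,050, which is 15 full-or-partial $750 increments; reduction = 15 × $80 = $1,200, leaving $4,320.
Difference: |$400 − $4,320| = $3,920.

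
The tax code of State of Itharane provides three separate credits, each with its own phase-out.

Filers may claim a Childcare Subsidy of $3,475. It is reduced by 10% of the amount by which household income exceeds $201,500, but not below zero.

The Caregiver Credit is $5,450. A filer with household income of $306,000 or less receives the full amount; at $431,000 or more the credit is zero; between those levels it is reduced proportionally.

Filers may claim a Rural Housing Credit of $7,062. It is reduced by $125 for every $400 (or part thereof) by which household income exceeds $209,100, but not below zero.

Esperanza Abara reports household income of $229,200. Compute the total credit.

Childcare Subsidy: 10% of the $27,700 excess over $201,500 is $2,770; credit = $3,475 − $2,770 = $705.
Caregiver Credit: $229,200 is at or below the $306,000 threshold, so the full $5,450 applies.
Rural Housing Credit: income exceeds $209,100 by $20,100, which is 51 full-or-partial $400 increments; reduction = 51 × $125 = $6,375, leaving $687.
Total: $705 + $5,450 + $687 = $6,842.

$6,842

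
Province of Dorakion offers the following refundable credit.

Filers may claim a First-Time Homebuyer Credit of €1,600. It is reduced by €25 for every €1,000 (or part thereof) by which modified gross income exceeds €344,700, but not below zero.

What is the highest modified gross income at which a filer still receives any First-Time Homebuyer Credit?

After 63 increments the reduction is 63 × €25 = €1,575, leaving €25; one more increment wipes it out. Increment 63 ends at excess 63 × €1,000 = €63,000, so the highest qualifying income is €344,700 + €63,000 = €407,700.

€407,700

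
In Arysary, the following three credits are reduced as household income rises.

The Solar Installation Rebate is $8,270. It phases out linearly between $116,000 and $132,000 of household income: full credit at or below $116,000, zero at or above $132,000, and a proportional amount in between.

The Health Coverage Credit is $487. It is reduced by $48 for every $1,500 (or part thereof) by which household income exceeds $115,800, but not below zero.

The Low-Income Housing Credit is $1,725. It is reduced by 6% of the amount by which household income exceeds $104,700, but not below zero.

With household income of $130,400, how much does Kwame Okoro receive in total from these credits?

Solar Installation Rebate: $130,400 is $14,400 into a $16,000 phase-out range, leaving 1,600/16,000 of the credit: $8,270 × 1,600/16,000 = $827.
Health Coverage Credit: income exceeds $115,800 by $14,600, which is 10 full-or-partial $1,500 increments; reduction = 10 × $48 = $480, leaving $7.
Low-Income Housing Credit: 6% of the $25,700 excess over $104,700 is $1,542; credit = $1,725 − $1,542 = $183.
Total: $827 + $7 + $183 = $1,017.

$1,017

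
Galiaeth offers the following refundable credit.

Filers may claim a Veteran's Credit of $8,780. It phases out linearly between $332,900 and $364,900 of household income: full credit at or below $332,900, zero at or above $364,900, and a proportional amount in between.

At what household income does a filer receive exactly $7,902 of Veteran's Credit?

$336,100

$7,902 is 7,902/8,780 of the full $8,780, so 878/8,780 of the $32,000 range has been used: income = $332,900 + $32,000 × 878/8,780 = $336,100.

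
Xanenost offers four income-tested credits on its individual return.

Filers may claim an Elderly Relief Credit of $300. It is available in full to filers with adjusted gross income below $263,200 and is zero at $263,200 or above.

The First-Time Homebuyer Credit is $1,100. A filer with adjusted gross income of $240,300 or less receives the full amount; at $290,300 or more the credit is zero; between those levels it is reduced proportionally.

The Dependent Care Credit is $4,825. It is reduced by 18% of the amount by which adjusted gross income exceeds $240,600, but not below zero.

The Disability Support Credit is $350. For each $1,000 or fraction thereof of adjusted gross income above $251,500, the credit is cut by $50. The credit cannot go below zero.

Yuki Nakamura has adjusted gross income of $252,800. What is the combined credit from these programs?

Elderly Relief Credit: $252,800 is below the $263,200 cutoff, so the full $300 applies.
First-Time Homebuyer Credit: $252,800 is $12,500 into a $50,000 phase-out range, leaving 37,500/50,000 of the credit: $1,100 × 37,500/50,000 = $825.
Dependent Care Credit: 18% of the $12,200 excess over $240,600 is $2,196; credit = $4,825 − $2,196 = $2,629.
Disability Support Credit: income exceeds $251,500 by $1,300, which is 2 full-or-partial $1,000 increments; reduction = 2 × $50 = $100, leaving $250.
Total: $300 + $825 + $2,629 + $250 = $4,004.

$4,004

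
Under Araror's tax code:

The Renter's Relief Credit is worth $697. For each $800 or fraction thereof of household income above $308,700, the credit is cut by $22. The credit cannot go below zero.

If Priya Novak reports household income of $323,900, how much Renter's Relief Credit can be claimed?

$279

Renter's Relief Credit: income exceeds $308,700 by $15,200, which is 19 full-or-partial $800 increments; reduction = 19 × $22 = $418, leaving $279.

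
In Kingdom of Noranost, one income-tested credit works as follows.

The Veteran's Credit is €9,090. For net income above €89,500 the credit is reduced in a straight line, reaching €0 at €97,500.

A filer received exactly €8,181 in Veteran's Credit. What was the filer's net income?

€8,181 is 8,181/9,090 of the full €9,090, so 909/9,090 of the €8,000 range has been used: income = €89,500 + €8,000 × 909/9,090 = €90,300.

€90,300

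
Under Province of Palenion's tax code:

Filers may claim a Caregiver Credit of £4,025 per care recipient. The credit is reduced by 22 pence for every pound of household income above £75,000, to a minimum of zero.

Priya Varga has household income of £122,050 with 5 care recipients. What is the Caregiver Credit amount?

£9,774

Caregiver Credit: base = 5 × £4,025 = £20,125. 22% of the £47,050 excess over £75,000 is £10,351; credit = £20,125 − £10,351 = £9,774.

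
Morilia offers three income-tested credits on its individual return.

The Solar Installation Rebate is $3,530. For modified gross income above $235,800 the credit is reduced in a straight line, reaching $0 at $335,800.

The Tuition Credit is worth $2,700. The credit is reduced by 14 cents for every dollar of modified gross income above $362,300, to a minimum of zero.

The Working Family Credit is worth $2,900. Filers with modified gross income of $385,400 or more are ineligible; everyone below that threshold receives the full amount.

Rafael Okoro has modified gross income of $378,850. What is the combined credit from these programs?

Solar Installation Rebate: $378,850 is at or above $335,800, so the credit is $0.
Tuition Credit: 14% of the $16,550 excess over $362,300 is $2,317; credit = $2,700 − $2,317 = $383.
Working Family Credit: $378,850 is below the $385,400 cutoff, so the full $2,900 applies.
Total: $0 + $383 + $2,900 = $3,283.

$3,283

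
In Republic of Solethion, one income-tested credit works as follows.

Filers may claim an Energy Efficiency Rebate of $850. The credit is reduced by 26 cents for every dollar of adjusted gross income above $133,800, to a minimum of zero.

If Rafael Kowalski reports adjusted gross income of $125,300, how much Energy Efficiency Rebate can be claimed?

$850

Energy Efficiency Rebate: $125,300 is at or below the $133,800 threshold, so the full $850 applies.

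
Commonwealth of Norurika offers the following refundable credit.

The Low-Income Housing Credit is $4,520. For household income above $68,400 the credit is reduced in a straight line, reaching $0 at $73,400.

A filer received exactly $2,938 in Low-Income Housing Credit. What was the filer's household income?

$2,938 is 2,938/4,520 of the full $4,520, so 1,582/4,520 of the $5,000 range has been used: income = $68,400 + $5,000 × 1,582/4,520 = $70,150.

$70,150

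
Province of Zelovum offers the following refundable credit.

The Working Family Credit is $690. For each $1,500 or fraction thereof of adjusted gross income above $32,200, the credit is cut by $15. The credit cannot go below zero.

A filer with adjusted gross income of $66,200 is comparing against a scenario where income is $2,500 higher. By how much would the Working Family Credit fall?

$30

At $66,200 — income exceeds $32,200 by $34,000, which is 23 full-or-partial $1,500 increments; reduction = 23 × $15 = $345, leaving $345.
At $68,700 — income exceeds $32,200 by $36,500, which is 25 full-or-partial $1,500 increments; reduction = 25 × $15 = $375, leaving $315.
Lost: $345 − $315 = $30.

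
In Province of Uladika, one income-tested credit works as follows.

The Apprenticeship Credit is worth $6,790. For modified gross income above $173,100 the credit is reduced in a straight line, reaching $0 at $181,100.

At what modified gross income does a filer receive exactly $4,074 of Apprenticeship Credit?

$176,300

$4,074 is 4,074/6,790 of the full $6,790, so 2,716/6,790 of the $8,000 range has been used: income = $173,100 + $8,000 × 2,716/6,790 = $176,300.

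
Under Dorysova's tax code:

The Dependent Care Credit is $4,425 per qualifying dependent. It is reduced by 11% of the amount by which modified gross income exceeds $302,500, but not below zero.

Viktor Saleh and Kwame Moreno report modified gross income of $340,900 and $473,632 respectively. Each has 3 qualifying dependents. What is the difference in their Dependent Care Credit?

$9,051

Viktor ($340,900): Dependent Care Credit: base = 3 × $4,425 = $13,275. 11% of the $38,400 excess over $302,500 is $4,224; credit = $13,275 − $4,224 = $9,051.
Kwame ($473,632): Dependent Care Credit: base = 3 × $4,425 = $13,275. 11% of the $171,132 excess over $302,500 is $18,824.52 ≥ base, so the credit is $0.
Difference: |$9,051 − $0| = $9,051.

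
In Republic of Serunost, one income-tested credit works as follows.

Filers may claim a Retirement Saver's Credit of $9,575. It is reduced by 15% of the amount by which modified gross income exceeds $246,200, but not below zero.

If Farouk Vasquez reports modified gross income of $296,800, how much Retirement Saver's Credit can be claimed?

Retirement Saver's Credit: 15% of the $50,600 excess over $246,200 is $7,590; credit = $9,575 − $7,590 = $1,985.

$1,985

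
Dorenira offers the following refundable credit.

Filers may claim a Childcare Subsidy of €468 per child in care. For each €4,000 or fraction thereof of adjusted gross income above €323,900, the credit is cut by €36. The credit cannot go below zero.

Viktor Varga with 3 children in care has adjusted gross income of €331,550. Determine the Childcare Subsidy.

€1,332

Childcare Subsidy: base = 3 × €468 = €1,404. income exceeds €323,900 by €7,650, which is 2 full-or-partial €4,000 increments; reduction = 2 × €36 = €72, leaving €1,332.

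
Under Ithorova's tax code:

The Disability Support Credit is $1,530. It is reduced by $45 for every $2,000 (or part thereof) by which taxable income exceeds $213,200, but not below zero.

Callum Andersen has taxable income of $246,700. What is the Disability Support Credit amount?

$765

Disability Support Credit: income exceeds $213,200 by $33,500, which is 17 full-or-partial $2,000 increments; reduction = 17 × $45 = $765, leaving $765.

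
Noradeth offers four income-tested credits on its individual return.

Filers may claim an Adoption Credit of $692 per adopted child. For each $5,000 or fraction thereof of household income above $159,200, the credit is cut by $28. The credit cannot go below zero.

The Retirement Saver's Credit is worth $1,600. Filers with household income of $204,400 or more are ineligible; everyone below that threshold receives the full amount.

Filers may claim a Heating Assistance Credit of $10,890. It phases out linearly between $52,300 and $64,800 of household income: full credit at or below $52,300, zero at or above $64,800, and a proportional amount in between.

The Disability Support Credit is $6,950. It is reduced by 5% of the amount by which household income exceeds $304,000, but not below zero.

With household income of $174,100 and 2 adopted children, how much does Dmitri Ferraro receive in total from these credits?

$9,850

Adoption Credit: base = 2 × $692 = $1,384. income exceeds $159,200 by $14,900, which is 3 full-or-partial $5,000 increments; reduction = 3 × $28 = $84, leaving $1,300.
Retirement Saver's Credit: $174,100 is below the $204,400 cutoff, so the full $1,600 applies.
Heating Assistance Credit: $174,100 is at or above $64,800, so the credit is $0.
Disability Support Credit: $174,100 is at or below the $304,000 threshold, so the full $6,950 applies.
Total: $1,300 + $1,600 + $0 + $6,950 = $9,850.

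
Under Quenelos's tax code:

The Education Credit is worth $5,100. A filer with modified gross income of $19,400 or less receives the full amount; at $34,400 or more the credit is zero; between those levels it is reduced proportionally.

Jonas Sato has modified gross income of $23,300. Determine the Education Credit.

$3,774

Education Credit: $23,300 is $3,900 into a $15,000 phase-out range, leaving 11,100/15,000 of the credit: $5,100 × 11,100/15,000 = $3,774.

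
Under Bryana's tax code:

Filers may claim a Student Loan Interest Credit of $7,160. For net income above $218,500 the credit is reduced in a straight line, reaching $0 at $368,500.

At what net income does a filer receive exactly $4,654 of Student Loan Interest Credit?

$271,000

$4,654 is 4,654/7,160 of the full $7,160, so 2,506/7,160 of the $150,000 range has been used: income = $218,500 + $150,000 × 2,506/7,160 = $271,000.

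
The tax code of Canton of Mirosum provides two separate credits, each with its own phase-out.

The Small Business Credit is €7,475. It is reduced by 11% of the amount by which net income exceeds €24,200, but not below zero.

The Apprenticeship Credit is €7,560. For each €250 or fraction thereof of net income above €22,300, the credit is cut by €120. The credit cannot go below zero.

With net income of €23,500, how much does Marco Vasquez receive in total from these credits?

Small Business Credit: €23,500 is at or below the €24,200 threshold, so the full €7,475 applies.
Apprenticeship Credit: income exceeds €22,300 by €1,200, which is 5 full-or-partial €250 increments; reduction = 5 × €120 = €600, leaving €6,960.
Total: €7,475 + €6,960 = €14,435.

€14,435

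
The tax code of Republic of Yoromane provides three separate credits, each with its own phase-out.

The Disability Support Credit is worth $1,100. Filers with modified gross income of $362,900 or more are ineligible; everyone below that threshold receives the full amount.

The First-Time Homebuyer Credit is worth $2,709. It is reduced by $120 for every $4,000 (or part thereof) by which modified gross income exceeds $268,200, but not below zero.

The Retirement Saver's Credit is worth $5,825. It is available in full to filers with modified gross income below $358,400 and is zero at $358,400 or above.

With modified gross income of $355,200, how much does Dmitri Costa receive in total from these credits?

$6,994

Disability Support Credit: $355,200 is below the $362,900 cutoff, so the full $1,100 applies.
First-Time Homebuyer Credit: income exceeds $268,200 by $87,000, which is 22 full-or-partial $4,000 increments; reduction = 22 × $120 = $2,640, leaving $69.
Retirement Saver's Credit: $355,200 is below the $358,400 cutoff, so the full $5,825 applies.
Total: $1,100 + $69 + $5,825 = $6,994.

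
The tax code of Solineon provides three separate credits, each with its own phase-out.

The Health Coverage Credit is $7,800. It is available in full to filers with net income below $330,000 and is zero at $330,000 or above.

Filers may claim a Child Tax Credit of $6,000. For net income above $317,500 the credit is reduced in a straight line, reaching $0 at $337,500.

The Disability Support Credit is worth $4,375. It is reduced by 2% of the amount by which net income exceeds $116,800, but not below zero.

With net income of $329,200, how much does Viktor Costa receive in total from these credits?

$10,417

Health Coverage Credit: $329,200 is below the $330,000 cutoff, so the full $7,800 applies.
Child Tax Credit: $329,200 is $11,700 into a $20,000 phase-out range, leaving 8,300/20,000 of the credit: $6,000 × 8,300/20,000 = $2,490.
Disability Support Credit: 2% of the $212,400 excess over $116,800 is $4,248; credit = $4,375 − $4,248 = $127.
Total: $7,800 + $2,490 + $127 = $10,417.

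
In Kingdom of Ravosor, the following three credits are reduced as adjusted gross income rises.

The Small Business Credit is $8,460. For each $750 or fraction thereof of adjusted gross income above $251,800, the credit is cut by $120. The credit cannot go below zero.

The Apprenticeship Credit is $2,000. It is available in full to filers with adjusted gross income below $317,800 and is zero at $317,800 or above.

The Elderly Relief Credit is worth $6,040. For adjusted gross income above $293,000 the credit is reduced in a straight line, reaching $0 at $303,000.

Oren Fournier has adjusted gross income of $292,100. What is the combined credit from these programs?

$10,020

Small Business Credit: income exceeds $251,800 by $40,300, which is 54 full-or-partial $750 increments; reduction = 54 × $120 = $6,480, leaving $1,980.
Apprenticeship Credit: $292,100 is below the $317,800 cutoff, so the full $2,000 applies.
Elderly Relief Credit: $292,100 is at or below the $293,000 threshold, so the full $6,040 applies.
Total: $1,980 + $2,000 + $6,040 = $10,020.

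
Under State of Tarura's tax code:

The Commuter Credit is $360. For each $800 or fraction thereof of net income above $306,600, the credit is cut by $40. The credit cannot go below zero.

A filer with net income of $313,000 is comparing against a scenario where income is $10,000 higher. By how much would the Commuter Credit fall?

$40

At $313,000 — income exceeds $306,600 by $6,400, which is 8 full-or-partial $800 increments; reduction = 8 × $40 = $320, leaving $40.
At $323,000 — income exceeds $306,600 by $16,400 → 21 increments × $40 = $840 ≥ base, so the credit is $0.
Lost: $40 − $0 = $40.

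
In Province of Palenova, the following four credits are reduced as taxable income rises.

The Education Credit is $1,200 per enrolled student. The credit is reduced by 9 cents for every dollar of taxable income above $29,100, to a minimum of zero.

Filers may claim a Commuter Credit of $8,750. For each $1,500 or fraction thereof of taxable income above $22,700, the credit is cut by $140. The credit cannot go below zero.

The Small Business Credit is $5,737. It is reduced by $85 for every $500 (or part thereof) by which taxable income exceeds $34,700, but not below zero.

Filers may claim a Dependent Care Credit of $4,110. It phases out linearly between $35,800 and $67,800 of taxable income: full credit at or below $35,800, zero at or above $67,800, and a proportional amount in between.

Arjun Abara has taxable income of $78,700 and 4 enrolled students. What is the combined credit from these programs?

Education Credit: base = 4 × $1,200 = $4,800. 9% of the $49,600 excess over $29,100 is $4,464; credit = $4,800 − $4,464 = $336.
Commuter Credit: income exceeds $22,700 by $56,000, which is 38 full-or-partial $1,500 increments; reduction = 38 × $140 = $5,320, leaving $3,430.
Small Business Credit: income exceeds $34,700 by $44,000 → 88 increments × $85 = $7,480 ≥ base, so the credit is $0.
Dependent Care Credit: $78,700 is at or above $67,800, so the credit is $0.
Total: $336 + $3,430 + $0 + $0 = $3,766.

$3,766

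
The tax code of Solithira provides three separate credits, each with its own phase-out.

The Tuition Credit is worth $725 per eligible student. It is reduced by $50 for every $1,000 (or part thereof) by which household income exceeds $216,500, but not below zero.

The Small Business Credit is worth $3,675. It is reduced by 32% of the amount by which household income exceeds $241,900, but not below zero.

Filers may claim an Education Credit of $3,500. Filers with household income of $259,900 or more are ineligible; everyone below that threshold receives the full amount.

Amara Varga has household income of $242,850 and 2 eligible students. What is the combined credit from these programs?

Tuition Credit: base = 2 × $725 = $1,450. income exceeds $216,500 by $26,350, which is 27 full-or-partial $1,000 increments; reduction = 27 × $50 = $1,350, leaving $100.
Small Business Credit: 32% of the $950 excess over $241,900 is $304; credit = $3,675 − $304 = $3,371.
Education Credit: $242,850 is below the $259,900 cutoff, so the full $3,500 applies.
Total: $100 + $3,371 + $3,500 = $6,971.

$6,971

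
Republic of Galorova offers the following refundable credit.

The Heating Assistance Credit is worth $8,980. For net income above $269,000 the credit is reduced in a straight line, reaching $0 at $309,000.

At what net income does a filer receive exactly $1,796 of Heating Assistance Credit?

$301,000

$1,796 is 1,796/8,980 of the full $8,980, so 7,184/8,980 of the $40,000 range has been used: income = $269,000 + $40,000 × 7,184/8,980 = $301,000.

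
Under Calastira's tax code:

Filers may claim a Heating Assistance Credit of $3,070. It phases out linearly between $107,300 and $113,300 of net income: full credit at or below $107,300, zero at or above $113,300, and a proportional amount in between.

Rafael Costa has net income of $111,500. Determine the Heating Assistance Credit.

Heating Assistance Credit: $111,500 is $4,200 into a $6,000 phase-out range, leaving 1,800/6,000 of the credit: $3,070 × 1,800/6,000 = $921.

$921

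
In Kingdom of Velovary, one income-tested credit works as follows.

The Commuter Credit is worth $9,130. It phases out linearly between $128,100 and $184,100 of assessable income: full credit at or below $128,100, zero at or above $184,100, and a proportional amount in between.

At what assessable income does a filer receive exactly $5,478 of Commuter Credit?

$5,478 is 5,478/9,130 of the full $9,130, so 3,652/9,130 of the $56,000 range has been used: income = $128,100 + $56,000 × 3,652/9,130 = $150,500.

$150,500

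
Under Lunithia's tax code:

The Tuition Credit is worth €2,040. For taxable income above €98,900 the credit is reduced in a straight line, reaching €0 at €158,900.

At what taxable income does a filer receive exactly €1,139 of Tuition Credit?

€125,400

€1,139 is 1,139/2,040 of the full €2,040, so 901/2,040 of the €60,000 range has been used: income = €98,900 + €60,000 × 901/2,040 = €125,400.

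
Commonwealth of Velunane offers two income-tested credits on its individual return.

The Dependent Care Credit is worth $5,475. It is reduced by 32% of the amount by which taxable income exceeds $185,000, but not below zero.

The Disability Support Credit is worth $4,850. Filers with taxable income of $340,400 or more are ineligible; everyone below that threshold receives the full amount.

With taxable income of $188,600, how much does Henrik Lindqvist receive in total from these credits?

Dependent Care Credit: 32% of the $3,600 excess over $185,000 is $1,152; credit = $5,475 − $1,152 = $4,323.
Disability Support Credit: $188,600 is below the $340,400 cutoff, so the full $4,850 applies.
Total: $4,323 + $4,850 = $9,173.

$9,173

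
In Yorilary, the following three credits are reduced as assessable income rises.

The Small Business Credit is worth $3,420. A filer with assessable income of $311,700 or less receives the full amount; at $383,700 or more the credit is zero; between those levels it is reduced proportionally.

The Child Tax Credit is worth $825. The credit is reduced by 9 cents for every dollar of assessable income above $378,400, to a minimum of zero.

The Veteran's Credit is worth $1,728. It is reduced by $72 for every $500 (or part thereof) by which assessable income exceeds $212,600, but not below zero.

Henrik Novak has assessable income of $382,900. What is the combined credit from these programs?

$458

Small Business Credit: $382,900 is $71,200 into a $72,000 phase-out range, leaving 800/72,000 of the credit: $3,420 × 800/72,000 = $38.
Child Tax Credit: 9% of the $4,500 excess over $378,400 is $405; credit = $825 − $405 = $420.
Veteran's Credit: income exceeds $212,600 by $170,300 → 341 increments × $72 = $24,552 ≥ base, so the credit is $0.
Total: $38 + $420 + $0 = $458.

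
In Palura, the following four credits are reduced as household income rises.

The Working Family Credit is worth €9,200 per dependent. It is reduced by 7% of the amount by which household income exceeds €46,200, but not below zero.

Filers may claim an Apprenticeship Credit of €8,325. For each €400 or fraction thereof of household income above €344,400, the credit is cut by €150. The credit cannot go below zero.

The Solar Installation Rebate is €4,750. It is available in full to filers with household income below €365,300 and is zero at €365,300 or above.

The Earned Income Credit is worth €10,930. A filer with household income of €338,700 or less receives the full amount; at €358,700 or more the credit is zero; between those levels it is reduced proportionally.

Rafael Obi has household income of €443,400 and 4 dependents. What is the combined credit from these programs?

Working Family Credit: base = 4 × €9,200 = €36,800. 7% of the €397,200 excess over €46,200 is €27,804; credit = €36,800 − €27,804 = €8,996.
Apprenticeship Credit: income exceeds €344,400 by €99,000 → 248 increments × €150 = €37,200 ≥ base, so the credit is €0.
Solar Installation Rebate: €443,400 meets or exceeds the €365,300 cutoff, so the credit is €0.
Earned Income Credit: €443,400 is at or above €358,700, so the credit is €0.
Total: €8,996 + €0 + €0 + €0 = €8,996.

€8,996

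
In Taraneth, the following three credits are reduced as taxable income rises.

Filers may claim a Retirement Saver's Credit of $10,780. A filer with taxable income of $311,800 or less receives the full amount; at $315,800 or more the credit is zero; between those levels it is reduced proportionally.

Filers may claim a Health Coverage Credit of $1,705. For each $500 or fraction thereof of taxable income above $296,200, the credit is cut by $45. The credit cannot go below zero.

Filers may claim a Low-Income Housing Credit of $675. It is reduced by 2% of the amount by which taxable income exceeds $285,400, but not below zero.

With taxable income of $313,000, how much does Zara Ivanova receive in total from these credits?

$7,844

Retirement Saver's Credit: $313,000 is $1,200 into a $4,000 phase-out range, leaving 2,800/4,000 of the credit: $10,780 × 2,800/4,000 = $7,546.
Health Coverage Credit: income exceeds $296,200 by $16,800, which is 34 full-or-partial $500 increments; reduction = 34 × $45 = $1,530, leaving $175.
Low-Income Housing Credit: 2% of the $27,600 excess over $285,400 is $552; credit = $675 − $552 = $123.
Total: $7,546 + $175 + $123 = $7,844.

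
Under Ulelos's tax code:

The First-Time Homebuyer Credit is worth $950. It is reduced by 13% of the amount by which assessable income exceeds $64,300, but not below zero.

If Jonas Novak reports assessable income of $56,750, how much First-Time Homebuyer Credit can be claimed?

First-Time Homebuyer Credit: $56,750 is at or below the $64,300 threshold, so the full $950 applies.

$950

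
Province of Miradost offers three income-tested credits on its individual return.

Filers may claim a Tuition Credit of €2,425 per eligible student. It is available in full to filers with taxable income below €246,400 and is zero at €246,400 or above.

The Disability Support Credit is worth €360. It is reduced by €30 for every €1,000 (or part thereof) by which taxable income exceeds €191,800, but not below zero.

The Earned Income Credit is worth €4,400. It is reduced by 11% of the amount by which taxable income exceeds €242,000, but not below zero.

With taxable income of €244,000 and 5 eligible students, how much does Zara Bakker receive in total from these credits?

€16,305

Tuition Credit: base = 5 × €2,425 = €12,125. €244,000 is below the €246,400 cutoff, so the full €12,125 applies.
Disability Support Credit: income exceeds €191,800 by €52,200 → 53 increments × €30 = €1,590 ≥ base, so the credit is €0.
Earned Income Credit: 11% of the €2,000 excess over €242,000 is €220; credit = €4,400 − €220 = €4,180.
Total: €12,125 + €0 + €4,180 = €16,305.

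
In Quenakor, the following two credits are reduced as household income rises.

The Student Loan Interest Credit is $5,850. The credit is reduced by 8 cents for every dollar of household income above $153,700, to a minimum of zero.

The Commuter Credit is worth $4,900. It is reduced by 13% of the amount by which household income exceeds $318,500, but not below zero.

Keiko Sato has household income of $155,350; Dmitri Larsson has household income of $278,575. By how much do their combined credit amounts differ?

Keiko ($155,350): Student Loan Interest Credit: 8% of the $1,650 excess over $153,700 is $132; credit = $5,850 − $132 = $5,718. Commuter Credit: $155,350 is at or below the $318,500 threshold, so the full $4,900 applies. total $5,718 + $4,900 = $10,618
Dmitri ($278,575): Student Loan Interest Credit: 8% of the $124,875 excess over $153,700 is $9,990 ≥ base, so the credit is $0. Commuter Credit: $278,575 is at or below the $318,500 threshold, so the full $4,900 applies. total $0 + $4,900 = $4,900
Difference: |$10,618 − $4,900| = $5,718.

$5,718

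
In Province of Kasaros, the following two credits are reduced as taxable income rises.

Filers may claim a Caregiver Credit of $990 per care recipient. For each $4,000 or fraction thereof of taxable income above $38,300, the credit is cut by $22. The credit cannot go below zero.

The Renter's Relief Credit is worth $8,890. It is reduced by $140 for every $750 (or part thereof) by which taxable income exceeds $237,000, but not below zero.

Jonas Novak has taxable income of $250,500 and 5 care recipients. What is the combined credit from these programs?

$10,132

Caregiver Credit: base = 5 × $990 = $4,950. income exceeds $38,300 by $212,200, which is 54 full-or-partial $4,000 increments; reduction = 54 × $22 = $1,188, leaving $3,762.
Renter's Relief Credit: income exceeds $237,000 by $13,500, which is 18 full-or-partial $750 increments; reduction = 18 × $140 = $2,520, leaving $6,370.
Total: $3,762 + $6,370 = $10,132.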